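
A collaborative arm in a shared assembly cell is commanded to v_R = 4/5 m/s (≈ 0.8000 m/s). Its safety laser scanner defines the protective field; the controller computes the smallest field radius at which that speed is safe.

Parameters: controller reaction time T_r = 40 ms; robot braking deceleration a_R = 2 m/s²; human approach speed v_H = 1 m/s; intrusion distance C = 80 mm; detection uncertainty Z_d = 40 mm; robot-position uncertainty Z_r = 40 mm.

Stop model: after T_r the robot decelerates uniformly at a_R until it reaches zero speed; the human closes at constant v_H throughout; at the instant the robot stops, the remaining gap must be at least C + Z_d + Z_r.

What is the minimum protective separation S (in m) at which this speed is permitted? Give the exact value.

S_min = 99/125 m = 0.7920 m

braking lasts T_s = (4/5)/2 = 0.4000 s
robot covers v_R·T_r = 0.8000·0.0400 = 0.0320 m before braking
robot under decel: 0.8000²/(2·2.0000) = 0.1600 m
human closes 1.0000·0.4400 = 0.4400 m
C+Z_d+Z_r = 0.0800+0.0400+0.0400 = 0.1600 m
S_min ≈ 0.0320+0.1600+0.4400+0.1600  ⇒  S_min = 99/125 m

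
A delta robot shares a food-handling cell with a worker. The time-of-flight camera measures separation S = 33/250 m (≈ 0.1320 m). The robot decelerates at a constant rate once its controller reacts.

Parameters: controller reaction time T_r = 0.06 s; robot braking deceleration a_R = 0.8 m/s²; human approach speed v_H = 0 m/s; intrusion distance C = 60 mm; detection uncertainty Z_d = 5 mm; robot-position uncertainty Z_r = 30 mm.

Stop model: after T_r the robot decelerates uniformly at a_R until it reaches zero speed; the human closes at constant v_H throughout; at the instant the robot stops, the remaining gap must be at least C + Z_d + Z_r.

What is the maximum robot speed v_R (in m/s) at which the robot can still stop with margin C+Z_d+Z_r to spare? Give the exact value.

v_R_max = 1/5 m/s = 0.2000 m/s

quadratic (5/8)·v² + (3/50)·v + (-37/1000) = 0
  disc = (3/50)² − 4·(5/8)·(-37/1000) = 961/10000 ; √disc = 31/100
  v_R = (−(3/50) + 31/100) / (2·(5/8)) = 1/5 m/s
check:
stop time T_s = (1/5)/(4/5) = 0.2500 s
reaction-phase robot travel = 0.2000·0.0600 = 0.0120 m
braking distance = 0.2000²/(2·0.8000) = 0.0250 m
person approaches 0.0000·(0.0600+0.2500) = 0.0000 m
C+Z_d+Z_r = 0.0600+0.0050+0.0300 = 0.0950 m
sum ≈ 0.0120+0.0250+0.0000+0.0950 ≈ 0.1320 m = S ✓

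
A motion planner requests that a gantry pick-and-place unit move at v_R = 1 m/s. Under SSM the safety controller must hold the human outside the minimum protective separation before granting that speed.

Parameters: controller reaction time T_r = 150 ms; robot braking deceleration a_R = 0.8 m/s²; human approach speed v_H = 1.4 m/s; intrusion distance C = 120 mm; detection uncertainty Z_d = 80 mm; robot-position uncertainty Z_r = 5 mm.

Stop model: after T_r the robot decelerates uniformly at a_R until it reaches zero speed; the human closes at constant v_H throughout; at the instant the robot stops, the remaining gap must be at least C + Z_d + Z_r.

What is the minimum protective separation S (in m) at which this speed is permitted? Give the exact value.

T_s = v_R/a_R = 1/(4/5) = 1.2500 s
reaction-phase robot travel = 1.0000·0.1500 = 0.1500 m
braking distance = 1.0000²/(2·0.8000) = 0.6250 m
human closes 1.4000·1.4000 = 1.9600 m
margins: 0.1200+0.0800+0.0050 = 0.2050 m
S_min ≈ 0.1500+0.6250+1.9600+0.2050  ⇒  S_min = 147/50 m

S_min = 147/50 m = 2.9400 m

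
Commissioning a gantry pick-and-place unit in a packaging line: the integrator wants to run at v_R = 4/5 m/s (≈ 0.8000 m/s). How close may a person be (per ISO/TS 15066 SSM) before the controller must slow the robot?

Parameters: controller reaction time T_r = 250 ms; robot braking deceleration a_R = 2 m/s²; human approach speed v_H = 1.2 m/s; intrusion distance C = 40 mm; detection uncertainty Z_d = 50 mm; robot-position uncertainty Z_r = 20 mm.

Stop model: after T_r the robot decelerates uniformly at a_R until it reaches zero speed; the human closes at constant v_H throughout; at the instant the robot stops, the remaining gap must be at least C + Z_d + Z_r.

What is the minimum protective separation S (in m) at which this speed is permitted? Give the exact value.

stop time T_s = (4/5)/2 = 0.4000 s
robot covers v_R·T_r = 0.8000·0.2500 = 0.2000 m before braking
robot covers 0.8000·0.4000 − ½·2.0000·0.4000² = 0.1600 m while stopping
person approaches 1.2000·(0.2500+0.4000) = 0.7800 m
C+Z_d+Z_r = 0.0400+0.0500+0.0200 = 0.1100 m
S_min ≈ 0.2000+0.1600+0.7800+0.1100  ⇒  S_min = 5/4 m

S_min = 5/4 m = 1.2500 m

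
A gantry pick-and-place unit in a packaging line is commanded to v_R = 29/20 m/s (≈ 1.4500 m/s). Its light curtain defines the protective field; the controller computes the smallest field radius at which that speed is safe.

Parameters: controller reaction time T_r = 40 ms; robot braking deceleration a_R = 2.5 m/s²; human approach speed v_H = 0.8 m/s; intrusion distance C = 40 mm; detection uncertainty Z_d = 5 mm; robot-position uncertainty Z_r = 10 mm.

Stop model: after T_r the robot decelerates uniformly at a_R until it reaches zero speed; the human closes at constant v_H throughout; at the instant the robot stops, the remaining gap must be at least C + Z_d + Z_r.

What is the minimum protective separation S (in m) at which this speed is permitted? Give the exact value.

stop time T_s = (29/20)/(5/2) = 0.5800 s
robot covers v_R·T_r = 1.4500·0.0400 = 0.0580 m before braking
braking distance = 1.4500²/(2·2.5000) = 0.4205 m
human closes 0.8000·0.6200 = 0.4960 m
C+Z_d+Z_r = 0.0400+0.0050+0.0100 = 0.0550 m
S_min ≈ 0.0580+0.4205+0.4960+0.0550  ⇒  S_min = 2059/2000 m

S_min = 2059/2000 m = 1.0295 m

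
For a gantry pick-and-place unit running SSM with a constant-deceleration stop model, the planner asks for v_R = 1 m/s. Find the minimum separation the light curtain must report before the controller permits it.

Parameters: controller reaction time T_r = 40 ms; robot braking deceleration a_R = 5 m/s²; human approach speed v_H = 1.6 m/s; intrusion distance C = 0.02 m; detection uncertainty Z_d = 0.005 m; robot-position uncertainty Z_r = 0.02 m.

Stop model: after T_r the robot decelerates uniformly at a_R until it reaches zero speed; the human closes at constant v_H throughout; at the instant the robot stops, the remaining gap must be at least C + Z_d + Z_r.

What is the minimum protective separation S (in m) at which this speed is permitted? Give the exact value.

S_min = 569/1000 m = 0.5690 m

braking lasts T_s = 1/5 = 0.2000 s
robot in T_r: 1.0000·0.0400 = 0.0400 m
robot covers 1.0000·0.2000 − ½·5.0000·0.2000² = 0.1000 m while stopping
human closes 1.6000·0.2400 = 0.3840 m
margins: 0.0200+0.0050+0.0200 = 0.0450 m
S_min ≈ 0.0400+0.1000+0.3840+0.0450  ⇒  S_min = 569/1000 m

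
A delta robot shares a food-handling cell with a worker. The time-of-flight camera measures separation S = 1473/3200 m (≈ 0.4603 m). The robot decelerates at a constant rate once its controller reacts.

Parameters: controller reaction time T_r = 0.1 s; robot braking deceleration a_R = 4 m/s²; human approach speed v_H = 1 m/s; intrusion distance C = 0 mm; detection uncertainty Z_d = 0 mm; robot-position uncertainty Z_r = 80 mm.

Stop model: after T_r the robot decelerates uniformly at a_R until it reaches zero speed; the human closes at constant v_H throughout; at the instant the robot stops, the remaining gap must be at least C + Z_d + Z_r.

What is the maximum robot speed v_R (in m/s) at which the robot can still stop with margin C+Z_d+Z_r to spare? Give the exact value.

v_R_max = 13/20 m/s = 0.6500 m/s

quadratic (1/8)·v² + (7/20)·v + (-897/3200) = 0
  disc = (7/20)² − 4·(1/8)·(-897/3200) = 1681/6400 ; √disc = 41/80
  v_R = (−(7/20) + 41/80) / (2·(1/8)) = 13/20 m/s
check:
T_s = v_R/a_R = (13/20)/4 = 0.1625 s
reaction-phase robot travel = 0.6500·0.1000 = 0.0650 m
braking distance = 0.6500²/(2·4.0000) = 0.0528 m
person approaches 1.0000·(0.1000+0.1625) = 0.2625 m
residual clearance needed = 0.0000+0.0000+0.0800 = 0.0800 m
sum ≈ 0.0650+0.0528+0.2625+0.0800 ≈ 0.4603 m = S ✓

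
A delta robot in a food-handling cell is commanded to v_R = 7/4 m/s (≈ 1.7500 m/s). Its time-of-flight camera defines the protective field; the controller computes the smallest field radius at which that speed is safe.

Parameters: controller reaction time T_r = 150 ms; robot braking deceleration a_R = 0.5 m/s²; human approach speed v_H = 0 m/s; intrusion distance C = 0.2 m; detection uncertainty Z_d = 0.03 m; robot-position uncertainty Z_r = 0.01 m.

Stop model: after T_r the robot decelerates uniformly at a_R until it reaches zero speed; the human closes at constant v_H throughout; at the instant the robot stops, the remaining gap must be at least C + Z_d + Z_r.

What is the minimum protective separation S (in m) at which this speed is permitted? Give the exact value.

S_min = 713/200 m = 3.5650 m

T_s = v_R/a_R = (7/4)/(1/2) = 3.5000 s
robot in T_r: 1.7500·0.1500 = 0.2625 m
braking distance = 1.7500²/(2·0.5000) = 3.0625 m
human over T_r+T_s: 0.0000·(0.1500+3.5000) = 0.0000 m
C+Z_d+Z_r = 0.2000+0.0300+0.0100 = 0.2400 m
S_min ≈ 0.2625+3.0625+0.0000+0.2400  ⇒  S_min = 713/200 m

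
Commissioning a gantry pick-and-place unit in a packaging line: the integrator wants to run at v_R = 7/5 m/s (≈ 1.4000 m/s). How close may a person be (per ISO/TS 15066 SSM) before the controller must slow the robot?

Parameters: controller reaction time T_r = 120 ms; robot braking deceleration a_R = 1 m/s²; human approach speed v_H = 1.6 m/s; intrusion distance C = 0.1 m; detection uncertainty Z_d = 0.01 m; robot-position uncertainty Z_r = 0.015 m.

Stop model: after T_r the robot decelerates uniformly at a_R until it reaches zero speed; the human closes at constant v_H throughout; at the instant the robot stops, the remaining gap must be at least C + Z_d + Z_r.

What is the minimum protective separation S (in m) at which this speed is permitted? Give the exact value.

stop time T_s = (7/5)/1 = 1.4000 s
robot in T_r: 1.4000·0.1200 = 0.1680 m
robot under decel: 1.4000²/(2·1.0000) = 0.9800 m
person approaches 1.6000·(0.1200+1.4000) = 2.4320 m
residual clearance needed = 0.1000+0.0100+0.0150 = 0.1250 m
S_min ≈ 0.1680+0.9800+2.4320+0.1250  ⇒  S_min = 741/200 m

S_min = 741/200 m = 3.7050 m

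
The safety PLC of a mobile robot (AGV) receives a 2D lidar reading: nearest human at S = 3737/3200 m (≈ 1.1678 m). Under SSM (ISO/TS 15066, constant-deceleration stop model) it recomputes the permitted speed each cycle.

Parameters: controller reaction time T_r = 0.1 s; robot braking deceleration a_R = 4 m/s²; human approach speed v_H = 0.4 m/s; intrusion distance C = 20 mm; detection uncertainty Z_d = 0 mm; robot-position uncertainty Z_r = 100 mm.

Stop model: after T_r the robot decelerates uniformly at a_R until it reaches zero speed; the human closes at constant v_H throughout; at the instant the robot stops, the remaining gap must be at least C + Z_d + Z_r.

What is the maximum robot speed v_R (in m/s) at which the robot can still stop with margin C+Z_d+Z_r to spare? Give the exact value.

quadratic (1/8)·v² + (1/5)·v + (-129/128) = 0
  disc = (1/5)² − 4·(1/8)·(-129/128) = 3481/6400 ; √disc = 59/80
  v_R = (−(1/5) + 59/80) / (2·(1/8)) = 43/20 m/s
check:
braking lasts T_s = (43/20)/4 = 0.5375 s
robot covers v_R·T_r = 2.1500·0.1000 = 0.2150 m before braking
braking distance = 2.1500²/(2·4.0000) = 0.5778 m
human closes 0.4000·0.6375 = 0.2550 m
margins: 0.0200+0.0000+0.1000 = 0.1200 m
sum ≈ 0.2150+0.5778+0.2550+0.1200 ≈ 1.1678 m = S ✓

v_R_max = 43/20 m/s = 2.1500 m/s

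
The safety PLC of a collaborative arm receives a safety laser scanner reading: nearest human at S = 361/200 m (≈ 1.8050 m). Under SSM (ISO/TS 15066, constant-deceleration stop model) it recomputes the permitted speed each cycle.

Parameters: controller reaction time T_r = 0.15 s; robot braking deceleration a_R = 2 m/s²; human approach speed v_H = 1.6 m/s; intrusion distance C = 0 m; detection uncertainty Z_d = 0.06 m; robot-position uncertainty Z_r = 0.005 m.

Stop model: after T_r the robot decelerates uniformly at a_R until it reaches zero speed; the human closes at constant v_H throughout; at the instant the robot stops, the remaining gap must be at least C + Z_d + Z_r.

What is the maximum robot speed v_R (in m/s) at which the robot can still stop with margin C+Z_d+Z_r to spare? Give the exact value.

v_R_max = 6/5 m/s = 1.2000 m/s

at the boundary: (1/4)·v² + (19/20)·v + (-3/2) = 0
  disc = (19/20)² − 4·(1/4)·(-3/2) = 961/400 ; √disc = 31/20
  v_R = (−(19/20) + 31/20) / (2·(1/4)) = 6/5 m/s
check:
stop time T_s = (6/5)/2 = 0.6000 s
reaction-phase robot travel = 1.2000·0.1500 = 0.1800 m
robot under decel: 1.2000²/(2·2.0000) = 0.3600 m
person approaches 1.6000·(0.1500+0.6000) = 1.2000 m
margins: 0.0000+0.0600+0.0050 = 0.0650 m
sum ≈ 0.1800+0.3600+1.2000+0.0650 ≈ 1.8050 m = S ✓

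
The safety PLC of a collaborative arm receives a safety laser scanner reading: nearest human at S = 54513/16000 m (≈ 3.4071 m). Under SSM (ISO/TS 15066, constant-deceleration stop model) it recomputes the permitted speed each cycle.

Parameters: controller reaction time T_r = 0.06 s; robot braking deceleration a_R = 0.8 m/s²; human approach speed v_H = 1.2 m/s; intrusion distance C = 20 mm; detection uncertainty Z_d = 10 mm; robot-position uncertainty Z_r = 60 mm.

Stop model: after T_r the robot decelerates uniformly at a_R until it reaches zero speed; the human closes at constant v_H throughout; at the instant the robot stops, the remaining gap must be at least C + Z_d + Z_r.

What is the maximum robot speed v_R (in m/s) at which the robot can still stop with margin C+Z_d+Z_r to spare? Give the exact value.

v_R_max = 27/20 m/s = 1.3500 m/s

at the boundary: (5/8)·v² + (39/25)·v + (-51921/16000) = 0
  disc = (39/25)² − 4·(5/8)·(-51921/16000) = 1687401/160000 ; √disc = 1299/400
  v_R = (−(39/25) + 1299/400) / (2·(5/8)) = 27/20 m/s
check:
T_s = v_R/a_R = (27/20)/(4/5) = 1.6875 s
reaction-phase robot travel = 1.3500·0.0600 = 0.0810 m
robot covers 1.3500·1.6875 − ½·0.8000·1.6875² = 1.1391 m while stopping
human closes 1.2000·1.7475 = 2.0970 m
margins: 0.0200+0.0100+0.0600 = 0.0900 m
sum ≈ 0.0810+1.1391+2.0970+0.0900 ≈ 3.4071 m = S ✓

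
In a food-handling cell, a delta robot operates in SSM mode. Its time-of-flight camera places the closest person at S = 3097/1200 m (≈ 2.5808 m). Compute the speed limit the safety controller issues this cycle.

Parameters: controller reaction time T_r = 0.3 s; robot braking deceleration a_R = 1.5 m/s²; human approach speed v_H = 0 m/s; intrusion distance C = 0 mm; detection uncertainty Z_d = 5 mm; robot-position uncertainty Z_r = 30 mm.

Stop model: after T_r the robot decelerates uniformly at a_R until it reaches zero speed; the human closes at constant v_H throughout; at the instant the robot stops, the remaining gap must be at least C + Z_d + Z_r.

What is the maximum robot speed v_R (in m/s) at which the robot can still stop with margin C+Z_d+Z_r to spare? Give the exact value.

quadratic (1/3)·v² + (3/10)·v + (-611/240) = 0
  disc = (3/10)² − 4·(1/3)·(-611/240) = 784/225 ; √disc = 28/15
  v_R = (−(3/10) + 28/15) / (2·(1/3)) = 47/20 m/s
check:
stop time T_s = (47/20)/(3/2) = 1.5667 s
reaction-phase robot travel = 2.3500·0.3000 = 0.7050 m
braking distance = 2.3500²/(2·1.5000) = 1.8408 m
person approaches 0.0000·(0.3000+1.5667) = 0.0000 m
margins: 0.0000+0.0050+0.0300 = 0.0350 m
sum ≈ 0.7050+1.8408+0.0000+0.0350 ≈ 2.5808 m = S ✓

v_R_max = 47/20 m/s = 2.3500 m/s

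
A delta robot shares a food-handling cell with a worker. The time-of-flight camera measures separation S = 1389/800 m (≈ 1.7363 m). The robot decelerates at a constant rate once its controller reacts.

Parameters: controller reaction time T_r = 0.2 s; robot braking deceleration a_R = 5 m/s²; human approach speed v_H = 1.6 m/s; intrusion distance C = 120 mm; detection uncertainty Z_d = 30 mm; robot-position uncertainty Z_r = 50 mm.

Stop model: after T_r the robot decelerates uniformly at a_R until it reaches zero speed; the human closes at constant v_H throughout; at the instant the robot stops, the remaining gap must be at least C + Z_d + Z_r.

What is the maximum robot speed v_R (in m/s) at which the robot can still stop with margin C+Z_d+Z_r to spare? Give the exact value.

quadratic (1/10)·v² + (13/25)·v + (-973/800) = 0
  disc = (13/25)² − 4·(1/10)·(-973/800) = 7569/10000 ; √disc = 87/100
  v_R = (−(13/25) + 87/100) / (2·(1/10)) = 7/4 m/s
check:
stop time T_s = (7/4)/5 = 0.3500 s
reaction-phase robot travel = 1.7500·0.2000 = 0.3500 m
braking distance = 1.7500²/(2·5.0000) = 0.3063 m
human over T_r+T_s: 1.6000·(0.2000+0.3500) = 0.8800 m
residual clearance needed = 0.1200+0.0300+0.0500 = 0.2000 m
sum ≈ 0.3500+0.3063+0.8800+0.2000 ≈ 1.7363 m = S ✓

v_R_max = 7/4 m/s = 1.7500 m/s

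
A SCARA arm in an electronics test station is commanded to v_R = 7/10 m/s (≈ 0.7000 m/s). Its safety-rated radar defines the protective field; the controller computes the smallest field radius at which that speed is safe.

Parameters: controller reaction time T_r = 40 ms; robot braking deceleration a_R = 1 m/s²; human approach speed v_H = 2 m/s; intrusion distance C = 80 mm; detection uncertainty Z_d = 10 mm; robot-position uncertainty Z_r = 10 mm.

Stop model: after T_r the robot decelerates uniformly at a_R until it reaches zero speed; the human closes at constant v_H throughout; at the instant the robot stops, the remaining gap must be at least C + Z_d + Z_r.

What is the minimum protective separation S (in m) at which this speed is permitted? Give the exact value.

S_min = 1853/1000 m = 1.8530 m

T_s = v_R/a_R = (7/10)/1 = 0.7000 s
reaction-phase robot travel = 0.7000·0.0400 = 0.0280 m
robot covers 0.7000·0.7000 − ½·1.0000·0.7000² = 0.2450 m while stopping
human over T_r+T_s: 2.0000·(0.0400+0.7000) = 1.4800 m
residual clearance needed = 0.0800+0.0100+0.0100 = 0.1000 m
S_min ≈ 0.0280+0.2450+1.4800+0.1000  ⇒  S_min = 1853/1000 m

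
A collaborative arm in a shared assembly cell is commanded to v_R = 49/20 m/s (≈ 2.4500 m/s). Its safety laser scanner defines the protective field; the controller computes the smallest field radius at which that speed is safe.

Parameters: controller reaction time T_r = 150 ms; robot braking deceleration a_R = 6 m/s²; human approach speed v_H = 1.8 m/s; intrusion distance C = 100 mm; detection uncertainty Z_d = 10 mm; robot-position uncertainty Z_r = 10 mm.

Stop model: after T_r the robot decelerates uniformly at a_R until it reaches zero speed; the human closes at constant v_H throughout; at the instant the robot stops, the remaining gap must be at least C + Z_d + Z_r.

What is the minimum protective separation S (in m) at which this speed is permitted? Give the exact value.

braking lasts T_s = (49/20)/6 = 0.4083 s
reaction-phase robot travel = 2.4500·0.1500 = 0.3675 m
robot under decel: 2.4500²/(2·6.0000) = 0.5002 m
person approaches 1.8000·(0.1500+0.4083) = 1.0050 m
margins: 0.1000+0.0100+0.0100 = 0.1200 m
S_min ≈ 0.3675+0.5002+1.0050+0.1200  ⇒  S_min = 1913/960 m

S_min = 1913/960 m = 1.9927 m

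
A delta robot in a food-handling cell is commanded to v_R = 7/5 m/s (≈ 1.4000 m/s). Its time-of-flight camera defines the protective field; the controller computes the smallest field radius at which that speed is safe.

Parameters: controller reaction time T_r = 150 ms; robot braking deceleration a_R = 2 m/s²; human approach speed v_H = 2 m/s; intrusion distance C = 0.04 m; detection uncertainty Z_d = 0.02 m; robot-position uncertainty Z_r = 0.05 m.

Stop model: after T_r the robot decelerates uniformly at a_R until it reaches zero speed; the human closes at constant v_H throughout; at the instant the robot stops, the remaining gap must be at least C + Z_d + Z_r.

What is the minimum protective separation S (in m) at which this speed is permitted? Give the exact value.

S_min = 251/100 m = 2.5100 m

T_s = v_R/a_R = (7/5)/2 = 0.7000 s
reaction-phase robot travel = 1.4000·0.1500 = 0.2100 m
braking distance = 1.4000²/(2·2.0000) = 0.4900 m
person approaches 2.0000·(0.1500+0.7000) = 1.7000 m
residual clearance needed = 0.0400+0.0200+0.0500 = 0.1100 m
S_min ≈ 0.2100+0.4900+1.7000+0.1100  ⇒  S_min = 251/100 m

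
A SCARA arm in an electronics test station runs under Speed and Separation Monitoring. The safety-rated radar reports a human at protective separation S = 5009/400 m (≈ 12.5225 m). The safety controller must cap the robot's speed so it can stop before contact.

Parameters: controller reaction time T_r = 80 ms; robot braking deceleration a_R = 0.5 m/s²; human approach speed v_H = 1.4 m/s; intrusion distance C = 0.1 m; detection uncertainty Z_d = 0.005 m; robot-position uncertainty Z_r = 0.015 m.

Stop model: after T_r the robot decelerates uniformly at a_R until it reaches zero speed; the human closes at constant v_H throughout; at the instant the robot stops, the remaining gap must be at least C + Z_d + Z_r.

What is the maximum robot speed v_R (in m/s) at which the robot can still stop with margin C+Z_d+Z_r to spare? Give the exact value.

v_R_max = 47/20 m/s = 2.3500 m/s

quadratic (1)·v² + (72/25)·v + (-24581/2000) = 0
  disc = (72/25)² − 4·(1)·(-24581/2000) = 143641/2500 ; √disc = 379/50
  v_R = (−(72/25) + 379/50) / (2·(1)) = 47/20 m/s
check:
stop time T_s = (47/20)/(1/2) = 4.7000 s
robot covers v_R·T_r = 2.3500·0.0800 = 0.1880 m before braking
braking distance = 2.3500²/(2·0.5000) = 5.5225 m
person approaches 1.4000·(0.0800+4.7000) = 6.6920 m
residual clearance needed = 0.1000+0.0050+0.0150 = 0.1200 m
sum ≈ 0.1880+5.5225+6.6920+0.1200 ≈ 12.5225 m = S ✓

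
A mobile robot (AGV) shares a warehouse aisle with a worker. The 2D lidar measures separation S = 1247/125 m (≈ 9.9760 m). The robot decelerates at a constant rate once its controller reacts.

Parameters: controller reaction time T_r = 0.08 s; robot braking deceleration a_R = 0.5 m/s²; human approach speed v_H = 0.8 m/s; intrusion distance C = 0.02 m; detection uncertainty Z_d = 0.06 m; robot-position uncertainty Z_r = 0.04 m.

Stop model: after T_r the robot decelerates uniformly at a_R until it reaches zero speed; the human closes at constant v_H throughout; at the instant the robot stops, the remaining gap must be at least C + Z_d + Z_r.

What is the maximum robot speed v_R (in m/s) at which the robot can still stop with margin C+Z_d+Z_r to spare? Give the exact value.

v_R_max = 12/5 m/s = 2.4000 m/s

at the boundary: (1)·v² + (42/25)·v + (-1224/125) = 0
  disc = (42/25)² − 4·(1)·(-1224/125) = 26244/625 ; √disc = 162/25
  v_R = (−(42/25) + 162/25) / (2·(1)) = 12/5 m/s
check:
stop time T_s = (12/5)/(1/2) = 4.8000 s
robot in T_r: 2.4000·0.0800 = 0.1920 m
braking distance = 2.4000²/(2·0.5000) = 5.7600 m
human closes 0.8000·4.8800 = 3.9040 m
C+Z_d+Z_r = 0.0200+0.0600+0.0400 = 0.1200 m
sum ≈ 0.1920+5.7600+3.9040+0.1200 ≈ 9.9760 m = S ✓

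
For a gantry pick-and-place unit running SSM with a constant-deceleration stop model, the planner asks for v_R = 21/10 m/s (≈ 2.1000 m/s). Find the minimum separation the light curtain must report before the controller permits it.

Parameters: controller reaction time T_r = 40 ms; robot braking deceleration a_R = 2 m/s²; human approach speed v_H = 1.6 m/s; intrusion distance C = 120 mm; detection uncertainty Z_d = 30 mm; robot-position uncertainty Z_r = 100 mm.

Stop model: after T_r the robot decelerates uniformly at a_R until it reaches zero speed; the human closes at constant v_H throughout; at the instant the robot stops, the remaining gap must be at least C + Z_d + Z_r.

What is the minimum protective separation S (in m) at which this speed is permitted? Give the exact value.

braking lasts T_s = (21/10)/2 = 1.0500 s
reaction-phase robot travel = 2.1000·0.0400 = 0.0840 m
braking distance = 2.1000²/(2·2.0000) = 1.1025 m
human closes 1.6000·1.0900 = 1.7440 m
residual clearance needed = 0.1200+0.0300+0.1000 = 0.2500 m
S_min ≈ 0.0840+1.1025+1.7440+0.2500  ⇒  S_min = 6361/2000 m

S_min = 6361/2000 m = 3.1805 m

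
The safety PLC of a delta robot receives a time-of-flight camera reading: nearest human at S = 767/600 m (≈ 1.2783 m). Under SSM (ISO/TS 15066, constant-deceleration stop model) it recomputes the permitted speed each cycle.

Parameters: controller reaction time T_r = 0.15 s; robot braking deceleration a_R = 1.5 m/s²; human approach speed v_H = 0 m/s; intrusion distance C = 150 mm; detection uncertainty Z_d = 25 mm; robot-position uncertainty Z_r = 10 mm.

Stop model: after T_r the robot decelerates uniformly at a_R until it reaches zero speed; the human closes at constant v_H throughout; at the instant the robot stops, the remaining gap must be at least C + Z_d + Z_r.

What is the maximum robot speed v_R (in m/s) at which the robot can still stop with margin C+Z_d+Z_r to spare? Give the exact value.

at the boundary: (1/3)·v² + (3/20)·v + (-82/75) = 0
  disc = (3/20)² − 4·(1/3)·(-82/75) = 5329/3600 ; √disc = 73/60
  v_R = (−(3/20) + 73/60) / (2·(1/3)) = 8/5 m/s
check:
braking lasts T_s = (8/5)/(3/2) = 1.0667 s
reaction-phase robot travel = 1.6000·0.1500 = 0.2400 m
robot under decel: 1.6000²/(2·1.5000) = 0.8533 m
human closes 0.0000·1.2167 = 0.0000 m
margins: 0.1500+0.0250+0.0100 = 0.1850 m
sum ≈ 0.2400+0.8533+0.0000+0.1850 ≈ 1.2783 m = S ✓

v_R_max = 8/5 m/s = 1.6000 m/s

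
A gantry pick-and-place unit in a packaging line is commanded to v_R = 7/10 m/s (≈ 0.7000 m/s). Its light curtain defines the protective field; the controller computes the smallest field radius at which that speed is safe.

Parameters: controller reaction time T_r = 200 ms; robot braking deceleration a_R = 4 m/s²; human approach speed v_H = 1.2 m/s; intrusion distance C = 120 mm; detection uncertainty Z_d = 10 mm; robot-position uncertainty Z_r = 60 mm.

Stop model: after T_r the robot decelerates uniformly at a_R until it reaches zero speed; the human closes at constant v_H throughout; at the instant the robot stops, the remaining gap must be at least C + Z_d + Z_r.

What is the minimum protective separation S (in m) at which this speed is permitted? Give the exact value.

braking lasts T_s = (7/10)/4 = 0.1750 s
robot covers v_R·T_r = 0.7000·0.2000 = 0.1400 m before braking
robot under decel: 0.7000²/(2·4.0000) = 0.0612 m
human over T_r+T_s: 1.2000·(0.2000+0.1750) = 0.4500 m
residual clearance needed = 0.1200+0.0100+0.0600 = 0.1900 m
S_min ≈ 0.1400+0.0612+0.4500+0.1900  ⇒  S_min = 673/800 m

S_min = 673/800 m = 0.8413 m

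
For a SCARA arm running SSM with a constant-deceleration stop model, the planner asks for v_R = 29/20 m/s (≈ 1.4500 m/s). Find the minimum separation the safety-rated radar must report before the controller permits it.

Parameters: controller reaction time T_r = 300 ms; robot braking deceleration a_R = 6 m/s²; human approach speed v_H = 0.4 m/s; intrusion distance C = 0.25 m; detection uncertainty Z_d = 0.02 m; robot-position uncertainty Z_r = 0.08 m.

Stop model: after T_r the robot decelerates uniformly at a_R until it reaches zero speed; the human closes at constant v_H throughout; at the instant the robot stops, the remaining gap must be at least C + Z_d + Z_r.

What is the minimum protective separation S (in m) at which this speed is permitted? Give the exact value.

stop time T_s = (29/20)/6 = 0.2417 s
reaction-phase robot travel = 1.4500·0.3000 = 0.4350 m
braking distance = 1.4500²/(2·6.0000) = 0.1752 m
human closes 0.4000·0.5417 = 0.2167 m
margins: 0.2500+0.0200+0.0800 = 0.3500 m
S_min ≈ 0.4350+0.1752+0.2167+0.3500  ⇒  S_min = 1883/1600 m

S_min = 1883/1600 m = 1.1769 m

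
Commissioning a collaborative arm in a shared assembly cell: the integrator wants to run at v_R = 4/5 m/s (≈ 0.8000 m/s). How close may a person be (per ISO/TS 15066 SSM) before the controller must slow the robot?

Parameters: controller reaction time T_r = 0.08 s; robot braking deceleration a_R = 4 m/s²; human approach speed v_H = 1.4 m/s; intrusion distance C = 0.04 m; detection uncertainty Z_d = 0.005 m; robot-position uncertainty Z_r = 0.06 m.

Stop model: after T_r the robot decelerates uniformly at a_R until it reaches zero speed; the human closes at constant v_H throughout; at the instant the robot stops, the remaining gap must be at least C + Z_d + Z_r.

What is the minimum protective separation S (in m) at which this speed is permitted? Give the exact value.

S_min = 641/1000 m = 0.6410 m

T_s = v_R/a_R = (4/5)/4 = 0.2000 s
robot covers v_R·T_r = 0.8000·0.0800 = 0.0640 m before braking
robot covers 0.8000·0.2000 − ½·4.0000·0.2000² = 0.0800 m while stopping
human closes 1.4000·0.2800 = 0.3920 m
C+Z_d+Z_r = 0.0400+0.0050+0.0600 = 0.1050 m
S_min ≈ 0.0640+0.0800+0.3920+0.1050  ⇒  S_min = 641/1000 m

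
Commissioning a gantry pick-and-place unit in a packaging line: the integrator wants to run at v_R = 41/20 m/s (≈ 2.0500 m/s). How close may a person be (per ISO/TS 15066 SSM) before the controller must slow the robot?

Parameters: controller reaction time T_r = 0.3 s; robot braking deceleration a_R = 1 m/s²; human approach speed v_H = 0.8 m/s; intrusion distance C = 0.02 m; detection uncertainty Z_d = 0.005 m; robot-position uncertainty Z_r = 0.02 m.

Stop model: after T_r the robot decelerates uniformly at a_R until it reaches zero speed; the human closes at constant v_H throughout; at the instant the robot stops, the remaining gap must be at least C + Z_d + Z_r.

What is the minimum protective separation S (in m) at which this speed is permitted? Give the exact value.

S_min = 3713/800 m = 4.6413 m

braking lasts T_s = (41/20)/1 = 2.0500 s
reaction-phase robot travel = 2.0500·0.3000 = 0.6150 m
robot covers 2.0500·2.0500 − ½·1.0000·2.0500² = 2.1012 m while stopping
person approaches 0.8000·(0.3000+2.0500) = 1.8800 m
C+Z_d+Z_r = 0.0200+0.0050+0.0200 = 0.0450 m
S_min ≈ 0.6150+2.1012+1.8800+0.0450  ⇒  S_min = 3713/800 m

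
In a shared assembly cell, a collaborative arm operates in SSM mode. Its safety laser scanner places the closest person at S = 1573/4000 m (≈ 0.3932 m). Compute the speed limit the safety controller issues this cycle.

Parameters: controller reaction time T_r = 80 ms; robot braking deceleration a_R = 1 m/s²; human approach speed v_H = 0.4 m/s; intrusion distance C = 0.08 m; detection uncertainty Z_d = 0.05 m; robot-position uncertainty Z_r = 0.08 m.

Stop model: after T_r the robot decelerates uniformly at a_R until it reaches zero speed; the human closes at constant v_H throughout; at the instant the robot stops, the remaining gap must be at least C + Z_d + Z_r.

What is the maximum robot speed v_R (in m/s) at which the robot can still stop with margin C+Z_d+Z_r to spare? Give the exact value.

v_R_max = 1/4 m/s = 0.2500 m/s

collect terms ⇒ (1/2)·v_R² + (12/25)·v_R + (-121/800) = 0
  disc = (12/25)² − 4·(1/2)·(-121/800) = 5329/10000 ; √disc = 73/100
  v_R = (−(12/25) + 73/100) / (2·(1/2)) = 1/4 m/s
check:
braking lasts T_s = (1/4)/1 = 0.2500 s
robot covers v_R·T_r = 0.2500·0.0800 = 0.0200 m before braking
robot under decel: 0.2500²/(2·1.0000) = 0.0312 m
person approaches 0.4000·(0.0800+0.2500) = 0.1320 m
residual clearance needed = 0.0800+0.0500+0.0800 = 0.2100 m
sum ≈ 0.0200+0.0312+0.1320+0.2100 ≈ 0.3932 m = S ✓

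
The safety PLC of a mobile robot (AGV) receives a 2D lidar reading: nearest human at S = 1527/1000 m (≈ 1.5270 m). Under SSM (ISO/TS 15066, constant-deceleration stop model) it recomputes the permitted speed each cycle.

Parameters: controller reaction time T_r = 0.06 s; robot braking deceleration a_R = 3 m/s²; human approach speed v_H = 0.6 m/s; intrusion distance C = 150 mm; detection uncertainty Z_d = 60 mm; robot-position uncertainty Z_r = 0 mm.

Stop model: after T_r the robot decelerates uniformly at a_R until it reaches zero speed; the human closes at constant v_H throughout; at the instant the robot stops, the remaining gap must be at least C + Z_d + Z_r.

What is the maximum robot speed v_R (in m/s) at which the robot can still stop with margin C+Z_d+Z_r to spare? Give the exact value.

v_R_max = 21/10 m/s = 2.1000 m/s

quadratic (1/6)·v² + (13/50)·v + (-1281/1000) = 0
  disc = (13/50)² − 4·(1/6)·(-1281/1000) = 576/625 ; √disc = 24/25
  v_R = (−(13/50) + 24/25) / (2·(1/6)) = 21/10 m/s
check:
braking lasts T_s = (21/10)/3 = 0.7000 s
reaction-phase robot travel = 2.1000·0.0600 = 0.1260 m
braking distance = 2.1000²/(2·3.0000) = 0.7350 m
person approaches 0.6000·(0.0600+0.7000) = 0.4560 m
margins: 0.1500+0.0600+0.0000 = 0.2100 m
sum ≈ 0.1260+0.7350+0.4560+0.2100 ≈ 1.5270 m = S ✓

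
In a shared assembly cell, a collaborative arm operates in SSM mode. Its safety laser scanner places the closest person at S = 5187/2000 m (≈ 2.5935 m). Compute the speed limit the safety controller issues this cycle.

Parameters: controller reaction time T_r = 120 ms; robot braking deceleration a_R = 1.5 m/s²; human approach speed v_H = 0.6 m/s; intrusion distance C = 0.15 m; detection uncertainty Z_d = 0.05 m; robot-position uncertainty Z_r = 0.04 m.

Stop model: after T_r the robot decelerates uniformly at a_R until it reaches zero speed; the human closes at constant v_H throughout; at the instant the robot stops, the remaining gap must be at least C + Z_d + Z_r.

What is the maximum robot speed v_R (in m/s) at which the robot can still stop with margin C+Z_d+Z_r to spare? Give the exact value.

quadratic (1/3)·v² + (13/25)·v + (-4563/2000) = 0
  disc = (13/25)² − 4·(1/3)·(-4563/2000) = 8281/2500 ; √disc = 91/50
  v_R = (−(13/25) + 91/50) / (2·(1/3)) = 39/20 m/s
check:
T_s = v_R/a_R = (39/20)/(3/2) = 1.3000 s
robot covers v_R·T_r = 1.9500·0.1200 = 0.2340 m before braking
robot covers 1.9500·1.3000 − ½·1.5000·1.3000² = 1.2675 m while stopping
person approaches 0.6000·(0.1200+1.3000) = 0.8520 m
margins: 0.1500+0.0500+0.0400 = 0.2400 m
sum ≈ 0.2340+1.2675+0.8520+0.2400 ≈ 2.5935 m = S ✓

v_R_max = 39/20 m/s = 1.9500 m/s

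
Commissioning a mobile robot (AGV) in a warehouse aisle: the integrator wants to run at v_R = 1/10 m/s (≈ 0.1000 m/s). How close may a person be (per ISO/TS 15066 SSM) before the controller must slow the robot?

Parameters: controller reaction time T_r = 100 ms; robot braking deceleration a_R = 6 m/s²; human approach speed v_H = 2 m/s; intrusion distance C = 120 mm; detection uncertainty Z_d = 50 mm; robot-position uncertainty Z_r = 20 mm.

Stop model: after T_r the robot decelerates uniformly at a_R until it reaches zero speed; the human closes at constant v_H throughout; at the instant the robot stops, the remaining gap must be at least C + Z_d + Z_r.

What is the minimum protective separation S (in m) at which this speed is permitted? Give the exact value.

S_min = 521/1200 m = 0.4342 m

stop time T_s = (1/10)/6 = 0.0167 s
reaction-phase robot travel = 0.1000·0.1000 = 0.0100 m
robot under decel: 0.1000²/(2·6.0000) = 0.0008 m
human closes 2.0000·0.1167 = 0.2333 m
margins: 0.1200+0.0500+0.0200 = 0.1900 m
S_min ≈ 0.0100+0.0008+0.2333+0.1900  ⇒  S_min = 521/1200 m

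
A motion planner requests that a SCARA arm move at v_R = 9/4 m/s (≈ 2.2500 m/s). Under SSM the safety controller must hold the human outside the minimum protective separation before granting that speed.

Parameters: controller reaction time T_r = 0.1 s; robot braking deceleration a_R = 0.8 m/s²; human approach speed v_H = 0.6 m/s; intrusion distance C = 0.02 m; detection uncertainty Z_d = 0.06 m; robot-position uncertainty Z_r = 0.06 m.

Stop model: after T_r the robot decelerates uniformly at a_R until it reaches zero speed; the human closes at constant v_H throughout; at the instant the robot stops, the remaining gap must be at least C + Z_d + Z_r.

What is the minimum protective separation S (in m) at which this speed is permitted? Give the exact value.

S_min = 3377/640 m = 5.2766 m

braking lasts T_s = (9/4)/(4/5) = 2.8125 s
robot covers v_R·T_r = 2.2500·0.1000 = 0.2250 m before braking
braking distance = 2.2500²/(2·0.8000) = 3.1641 m
human closes 0.6000·2.9125 = 1.7475 m
residual clearance needed = 0.0200+0.0600+0.0600 = 0.1400 m
S_min ≈ 0.2250+3.1641+1.7475+0.1400  ⇒  S_min = 3377/640 m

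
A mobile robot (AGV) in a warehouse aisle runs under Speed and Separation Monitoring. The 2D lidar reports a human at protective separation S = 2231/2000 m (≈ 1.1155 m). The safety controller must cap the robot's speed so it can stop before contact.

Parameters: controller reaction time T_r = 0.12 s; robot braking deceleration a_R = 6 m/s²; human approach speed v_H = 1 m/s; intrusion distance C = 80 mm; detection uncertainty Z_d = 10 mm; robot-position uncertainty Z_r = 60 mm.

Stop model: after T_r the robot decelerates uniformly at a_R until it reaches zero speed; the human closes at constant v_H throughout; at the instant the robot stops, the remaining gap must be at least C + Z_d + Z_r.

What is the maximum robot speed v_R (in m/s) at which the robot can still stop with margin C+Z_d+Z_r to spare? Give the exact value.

collect terms ⇒ (1/12)·v_R² + (43/150)·v_R + (-1691/2000) = 0
  disc = (43/150)² − 4·(1/12)·(-1691/2000) = 32761/90000 ; √disc = 181/300
  v_R = (−(43/150) + 181/300) / (2·(1/12)) = 19/10 m/s
check:
braking lasts T_s = (19/10)/6 = 0.3167 s
reaction-phase robot travel = 1.9000·0.1200 = 0.2280 m
braking distance = 1.9000²/(2·6.0000) = 0.3008 m
human closes 1.0000·0.4367 = 0.4367 m
C+Z_d+Z_r = 0.0800+0.0100+0.0600 = 0.1500 m
sum ≈ 0.2280+0.3008+0.4367+0.1500 ≈ 1.1155 m = S ✓

v_R_max = 19/10 m/s = 1.9000 m/s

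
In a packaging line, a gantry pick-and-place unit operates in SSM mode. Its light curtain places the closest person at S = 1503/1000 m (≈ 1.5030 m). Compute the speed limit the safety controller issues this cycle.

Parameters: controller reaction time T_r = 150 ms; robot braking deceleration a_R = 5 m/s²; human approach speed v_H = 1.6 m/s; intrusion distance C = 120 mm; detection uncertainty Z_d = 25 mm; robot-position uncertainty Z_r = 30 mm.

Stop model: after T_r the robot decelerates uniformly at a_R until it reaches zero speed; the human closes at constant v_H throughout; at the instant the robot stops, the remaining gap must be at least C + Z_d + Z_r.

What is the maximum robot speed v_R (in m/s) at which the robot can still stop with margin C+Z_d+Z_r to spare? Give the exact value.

v_R_max = 17/10 m/s = 1.7000 m/s

collect terms ⇒ (1/10)·v_R² + (47/100)·v_R + (-136/125) = 0
  disc = (47/100)² − 4·(1/10)·(-136/125) = 6561/10000 ; √disc = 81/100
  v_R = (−(47/100) + 81/100) / (2·(1/10)) = 17/10 m/s
check:
braking lasts T_s = (17/10)/5 = 0.3400 s
reaction-phase robot travel = 1.7000·0.1500 = 0.2550 m
robot covers 1.7000·0.3400 − ½·5.0000·0.3400² = 0.2890 m while stopping
human over T_r+T_s: 1.6000·(0.1500+0.3400) = 0.7840 m
C+Z_d+Z_r = 0.1200+0.0250+0.0300 = 0.1750 m
sum ≈ 0.2550+0.2890+0.7840+0.1750 ≈ 1.5030 m = S ✓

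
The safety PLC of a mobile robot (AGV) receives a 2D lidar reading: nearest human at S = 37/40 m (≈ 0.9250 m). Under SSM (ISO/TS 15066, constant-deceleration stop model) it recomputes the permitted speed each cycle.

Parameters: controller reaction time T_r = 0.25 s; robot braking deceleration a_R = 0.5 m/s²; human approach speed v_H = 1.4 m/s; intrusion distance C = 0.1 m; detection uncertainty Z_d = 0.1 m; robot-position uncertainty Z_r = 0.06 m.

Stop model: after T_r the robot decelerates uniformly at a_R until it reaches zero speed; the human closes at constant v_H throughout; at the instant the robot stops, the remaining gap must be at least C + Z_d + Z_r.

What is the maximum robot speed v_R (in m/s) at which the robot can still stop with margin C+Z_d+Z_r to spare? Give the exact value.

v_R_max = 1/10 m/s = 0.1000 m/s

at the boundary: (1)·v² + (61/20)·v + (-63/200) = 0
  disc = (61/20)² − 4·(1)·(-63/200) = 169/16 ; √disc = 13/4
  v_R = (−(61/20) + 13/4) / (2·(1)) = 1/10 m/s
check:
braking lasts T_s = (1/10)/(1/2) = 0.2000 s
robot covers v_R·T_r = 0.1000·0.2500 = 0.0250 m before braking
braking distance = 0.1000²/(2·0.5000) = 0.0100 m
person approaches 1.4000·(0.2500+0.2000) = 0.6300 m
residual clearance needed = 0.1000+0.1000+0.0600 = 0.2600 m
sum ≈ 0.0250+0.0100+0.6300+0.2600 ≈ 0.9250 m = S ✓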